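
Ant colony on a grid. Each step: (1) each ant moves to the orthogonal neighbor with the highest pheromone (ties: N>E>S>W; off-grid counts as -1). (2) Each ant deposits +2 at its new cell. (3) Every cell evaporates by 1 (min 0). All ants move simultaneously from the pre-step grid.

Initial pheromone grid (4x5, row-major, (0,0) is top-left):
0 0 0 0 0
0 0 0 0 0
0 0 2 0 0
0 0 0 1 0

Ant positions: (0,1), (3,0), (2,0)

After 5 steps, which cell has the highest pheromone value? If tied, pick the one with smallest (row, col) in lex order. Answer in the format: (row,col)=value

Answer: (1,0)=5

Derivation:
Step 1: ant0:(0,1)->E->(0,2) | ant1:(3,0)->N->(2,0) | ant2:(2,0)->N->(1,0)
  grid max=1 at (0,2)
Step 2: ant0:(0,2)->E->(0,3) | ant1:(2,0)->N->(1,0) | ant2:(1,0)->S->(2,0)
  grid max=2 at (1,0)
Step 3: ant0:(0,3)->E->(0,4) | ant1:(1,0)->S->(2,0) | ant2:(2,0)->N->(1,0)
  grid max=3 at (1,0)
Step 4: ant0:(0,4)->S->(1,4) | ant1:(2,0)->N->(1,0) | ant2:(1,0)->S->(2,0)
  grid max=4 at (1,0)
Step 5: ant0:(1,4)->N->(0,4) | ant1:(1,0)->S->(2,0) | ant2:(2,0)->N->(1,0)
  grid max=5 at (1,0)
Final grid:
  0 0 0 0 1
  5 0 0 0 0
  5 0 0 0 0
  0 0 0 0 0
Max pheromone 5 at (1,0)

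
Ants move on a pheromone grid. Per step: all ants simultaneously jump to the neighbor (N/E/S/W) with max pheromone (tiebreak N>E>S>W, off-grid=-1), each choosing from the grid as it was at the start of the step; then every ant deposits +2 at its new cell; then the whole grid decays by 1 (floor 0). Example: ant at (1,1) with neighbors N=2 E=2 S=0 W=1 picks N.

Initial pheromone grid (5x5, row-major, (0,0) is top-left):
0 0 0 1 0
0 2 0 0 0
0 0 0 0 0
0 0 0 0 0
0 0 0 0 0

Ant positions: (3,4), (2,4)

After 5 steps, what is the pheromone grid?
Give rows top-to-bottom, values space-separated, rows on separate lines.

After step 1: ants at (2,4),(1,4)
  0 0 0 0 0
  0 1 0 0 1
  0 0 0 0 1
  0 0 0 0 0
  0 0 0 0 0
After step 2: ants at (1,4),(2,4)
  0 0 0 0 0
  0 0 0 0 2
  0 0 0 0 2
  0 0 0 0 0
  0 0 0 0 0
After step 3: ants at (2,4),(1,4)
  0 0 0 0 0
  0 0 0 0 3
  0 0 0 0 3
  0 0 0 0 0
  0 0 0 0 0
After step 4: ants at (1,4),(2,4)
  0 0 0 0 0
  0 0 0 0 4
  0 0 0 0 4
  0 0 0 0 0
  0 0 0 0 0
After step 5: ants at (2,4),(1,4)
  0 0 0 0 0
  0 0 0 0 5
  0 0 0 0 5
  0 0 0 0 0
  0 0 0 0 0

0 0 0 0 0
0 0 0 0 5
0 0 0 0 5
0 0 0 0 0
0 0 0 0 0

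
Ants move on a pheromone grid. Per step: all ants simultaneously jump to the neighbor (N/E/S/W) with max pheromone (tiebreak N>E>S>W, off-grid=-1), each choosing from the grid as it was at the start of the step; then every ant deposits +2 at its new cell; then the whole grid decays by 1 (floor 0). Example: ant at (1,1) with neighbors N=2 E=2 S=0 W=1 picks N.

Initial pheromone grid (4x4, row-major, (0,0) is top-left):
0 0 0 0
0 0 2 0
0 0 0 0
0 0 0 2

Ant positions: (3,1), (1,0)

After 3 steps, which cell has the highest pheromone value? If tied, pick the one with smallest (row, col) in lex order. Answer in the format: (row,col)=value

Step 1: ant0:(3,1)->N->(2,1) | ant1:(1,0)->N->(0,0)
  grid max=1 at (0,0)
Step 2: ant0:(2,1)->N->(1,1) | ant1:(0,0)->E->(0,1)
  grid max=1 at (0,1)
Step 3: ant0:(1,1)->N->(0,1) | ant1:(0,1)->S->(1,1)
  grid max=2 at (0,1)
Final grid:
  0 2 0 0
  0 2 0 0
  0 0 0 0
  0 0 0 0
Max pheromone 2 at (0,1)

Answer: (0,1)=2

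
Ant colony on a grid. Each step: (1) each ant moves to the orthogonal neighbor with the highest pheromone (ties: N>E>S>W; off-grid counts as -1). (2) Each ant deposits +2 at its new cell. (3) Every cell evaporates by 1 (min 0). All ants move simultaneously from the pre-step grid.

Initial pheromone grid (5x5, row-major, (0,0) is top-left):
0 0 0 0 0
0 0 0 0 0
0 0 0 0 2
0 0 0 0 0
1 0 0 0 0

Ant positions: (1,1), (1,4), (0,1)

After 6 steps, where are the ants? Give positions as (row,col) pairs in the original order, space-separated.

Step 1: ant0:(1,1)->N->(0,1) | ant1:(1,4)->S->(2,4) | ant2:(0,1)->E->(0,2)
  grid max=3 at (2,4)
Step 2: ant0:(0,1)->E->(0,2) | ant1:(2,4)->N->(1,4) | ant2:(0,2)->W->(0,1)
  grid max=2 at (0,1)
Step 3: ant0:(0,2)->W->(0,1) | ant1:(1,4)->S->(2,4) | ant2:(0,1)->E->(0,2)
  grid max=3 at (0,1)
Step 4: ant0:(0,1)->E->(0,2) | ant1:(2,4)->N->(1,4) | ant2:(0,2)->W->(0,1)
  grid max=4 at (0,1)
Step 5: ant0:(0,2)->W->(0,1) | ant1:(1,4)->S->(2,4) | ant2:(0,1)->E->(0,2)
  grid max=5 at (0,1)
Step 6: ant0:(0,1)->E->(0,2) | ant1:(2,4)->N->(1,4) | ant2:(0,2)->W->(0,1)
  grid max=6 at (0,1)

(0,2) (1,4) (0,1)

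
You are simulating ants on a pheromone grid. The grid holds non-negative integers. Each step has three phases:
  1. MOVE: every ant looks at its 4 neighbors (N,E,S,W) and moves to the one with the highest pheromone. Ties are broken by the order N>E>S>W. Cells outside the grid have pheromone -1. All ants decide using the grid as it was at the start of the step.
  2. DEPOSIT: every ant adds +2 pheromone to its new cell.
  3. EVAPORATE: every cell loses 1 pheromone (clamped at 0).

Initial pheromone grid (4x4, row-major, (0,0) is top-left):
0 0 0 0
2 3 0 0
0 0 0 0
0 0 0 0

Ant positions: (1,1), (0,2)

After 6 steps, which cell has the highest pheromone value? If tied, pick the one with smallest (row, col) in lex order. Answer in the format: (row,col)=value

Answer: (1,1)=3

Derivation:
Step 1: ant0:(1,1)->W->(1,0) | ant1:(0,2)->E->(0,3)
  grid max=3 at (1,0)
Step 2: ant0:(1,0)->E->(1,1) | ant1:(0,3)->S->(1,3)
  grid max=3 at (1,1)
Step 3: ant0:(1,1)->W->(1,0) | ant1:(1,3)->N->(0,3)
  grid max=3 at (1,0)
Step 4: ant0:(1,0)->E->(1,1) | ant1:(0,3)->S->(1,3)
  grid max=3 at (1,1)
Step 5: ant0:(1,1)->W->(1,0) | ant1:(1,3)->N->(0,3)
  grid max=3 at (1,0)
Step 6: ant0:(1,0)->E->(1,1) | ant1:(0,3)->S->(1,3)
  grid max=3 at (1,1)
Final grid:
  0 0 0 0
  2 3 0 1
  0 0 0 0
  0 0 0 0
Max pheromone 3 at (1,1)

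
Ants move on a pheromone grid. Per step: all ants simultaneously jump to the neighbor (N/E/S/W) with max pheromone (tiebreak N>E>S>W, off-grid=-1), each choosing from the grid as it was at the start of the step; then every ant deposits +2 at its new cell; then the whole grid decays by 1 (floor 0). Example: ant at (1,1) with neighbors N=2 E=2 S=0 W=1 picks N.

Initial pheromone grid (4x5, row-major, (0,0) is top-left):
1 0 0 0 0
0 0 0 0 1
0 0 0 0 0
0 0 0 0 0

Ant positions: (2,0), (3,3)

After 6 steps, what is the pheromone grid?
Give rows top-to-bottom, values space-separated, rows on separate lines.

After step 1: ants at (1,0),(2,3)
  0 0 0 0 0
  1 0 0 0 0
  0 0 0 1 0
  0 0 0 0 0
After step 2: ants at (0,0),(1,3)
  1 0 0 0 0
  0 0 0 1 0
  0 0 0 0 0
  0 0 0 0 0
After step 3: ants at (0,1),(0,3)
  0 1 0 1 0
  0 0 0 0 0
  0 0 0 0 0
  0 0 0 0 0
After step 4: ants at (0,2),(0,4)
  0 0 1 0 1
  0 0 0 0 0
  0 0 0 0 0
  0 0 0 0 0
After step 5: ants at (0,3),(1,4)
  0 0 0 1 0
  0 0 0 0 1
  0 0 0 0 0
  0 0 0 0 0
After step 6: ants at (0,4),(0,4)
  0 0 0 0 3
  0 0 0 0 0
  0 0 0 0 0
  0 0 0 0 0

0 0 0 0 3
0 0 0 0 0
0 0 0 0 0
0 0 0 0 0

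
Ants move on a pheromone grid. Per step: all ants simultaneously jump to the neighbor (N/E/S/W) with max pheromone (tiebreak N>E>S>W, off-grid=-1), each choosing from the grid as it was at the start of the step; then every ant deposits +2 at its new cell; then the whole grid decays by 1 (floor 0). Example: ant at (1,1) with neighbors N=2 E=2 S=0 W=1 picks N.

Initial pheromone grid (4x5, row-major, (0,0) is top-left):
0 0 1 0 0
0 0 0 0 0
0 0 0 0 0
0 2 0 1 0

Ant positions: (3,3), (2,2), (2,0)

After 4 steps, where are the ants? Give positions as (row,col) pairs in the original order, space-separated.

Step 1: ant0:(3,3)->N->(2,3) | ant1:(2,2)->N->(1,2) | ant2:(2,0)->N->(1,0)
  grid max=1 at (1,0)
Step 2: ant0:(2,3)->N->(1,3) | ant1:(1,2)->N->(0,2) | ant2:(1,0)->N->(0,0)
  grid max=1 at (0,0)
Step 3: ant0:(1,3)->N->(0,3) | ant1:(0,2)->E->(0,3) | ant2:(0,0)->E->(0,1)
  grid max=3 at (0,3)
Step 4: ant0:(0,3)->E->(0,4) | ant1:(0,3)->E->(0,4) | ant2:(0,1)->E->(0,2)
  grid max=3 at (0,4)

(0,4) (0,4) (0,2)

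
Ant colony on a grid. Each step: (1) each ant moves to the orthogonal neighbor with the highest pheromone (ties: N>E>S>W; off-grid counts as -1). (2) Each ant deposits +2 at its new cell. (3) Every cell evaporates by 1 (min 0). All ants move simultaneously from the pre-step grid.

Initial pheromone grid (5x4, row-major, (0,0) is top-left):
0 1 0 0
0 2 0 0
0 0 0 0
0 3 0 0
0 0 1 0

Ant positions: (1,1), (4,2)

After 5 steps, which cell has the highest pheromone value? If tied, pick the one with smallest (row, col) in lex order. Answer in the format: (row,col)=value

Answer: (0,1)=2

Derivation:
Step 1: ant0:(1,1)->N->(0,1) | ant1:(4,2)->N->(3,2)
  grid max=2 at (0,1)
Step 2: ant0:(0,1)->S->(1,1) | ant1:(3,2)->W->(3,1)
  grid max=3 at (3,1)
Step 3: ant0:(1,1)->N->(0,1) | ant1:(3,1)->N->(2,1)
  grid max=2 at (0,1)
Step 4: ant0:(0,1)->S->(1,1) | ant1:(2,1)->S->(3,1)
  grid max=3 at (3,1)
Step 5: ant0:(1,1)->N->(0,1) | ant1:(3,1)->N->(2,1)
  grid max=2 at (0,1)
Final grid:
  0 2 0 0
  0 1 0 0
  0 1 0 0
  0 2 0 0
  0 0 0 0
Max pheromone 2 at (0,1)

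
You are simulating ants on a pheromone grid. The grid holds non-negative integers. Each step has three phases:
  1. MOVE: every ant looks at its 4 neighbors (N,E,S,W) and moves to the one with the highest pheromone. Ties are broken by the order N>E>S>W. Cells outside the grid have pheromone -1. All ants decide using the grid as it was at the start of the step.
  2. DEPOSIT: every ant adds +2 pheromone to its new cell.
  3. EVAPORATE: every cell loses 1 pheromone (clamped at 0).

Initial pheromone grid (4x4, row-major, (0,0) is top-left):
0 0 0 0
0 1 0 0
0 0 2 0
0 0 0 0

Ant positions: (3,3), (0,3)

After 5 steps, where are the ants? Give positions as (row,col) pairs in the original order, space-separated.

Step 1: ant0:(3,3)->N->(2,3) | ant1:(0,3)->S->(1,3)
  grid max=1 at (1,3)
Step 2: ant0:(2,3)->N->(1,3) | ant1:(1,3)->S->(2,3)
  grid max=2 at (1,3)
Step 3: ant0:(1,3)->S->(2,3) | ant1:(2,3)->N->(1,3)
  grid max=3 at (1,3)
Step 4: ant0:(2,3)->N->(1,3) | ant1:(1,3)->S->(2,3)
  grid max=4 at (1,3)
Step 5: ant0:(1,3)->S->(2,3) | ant1:(2,3)->N->(1,3)
  grid max=5 at (1,3)

(2,3) (1,3)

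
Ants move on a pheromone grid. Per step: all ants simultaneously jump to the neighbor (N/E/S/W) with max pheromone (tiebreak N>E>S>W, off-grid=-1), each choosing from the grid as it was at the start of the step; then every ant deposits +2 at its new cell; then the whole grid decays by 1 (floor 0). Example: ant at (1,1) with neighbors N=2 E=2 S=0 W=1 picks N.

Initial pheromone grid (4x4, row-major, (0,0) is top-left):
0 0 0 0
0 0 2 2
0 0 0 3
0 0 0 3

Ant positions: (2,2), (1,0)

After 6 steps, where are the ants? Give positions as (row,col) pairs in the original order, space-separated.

Step 1: ant0:(2,2)->E->(2,3) | ant1:(1,0)->N->(0,0)
  grid max=4 at (2,3)
Step 2: ant0:(2,3)->S->(3,3) | ant1:(0,0)->E->(0,1)
  grid max=3 at (2,3)
Step 3: ant0:(3,3)->N->(2,3) | ant1:(0,1)->E->(0,2)
  grid max=4 at (2,3)
Step 4: ant0:(2,3)->S->(3,3) | ant1:(0,2)->E->(0,3)
  grid max=3 at (2,3)
Step 5: ant0:(3,3)->N->(2,3) | ant1:(0,3)->S->(1,3)
  grid max=4 at (2,3)
Step 6: ant0:(2,3)->S->(3,3) | ant1:(1,3)->S->(2,3)
  grid max=5 at (2,3)

(3,3) (2,3)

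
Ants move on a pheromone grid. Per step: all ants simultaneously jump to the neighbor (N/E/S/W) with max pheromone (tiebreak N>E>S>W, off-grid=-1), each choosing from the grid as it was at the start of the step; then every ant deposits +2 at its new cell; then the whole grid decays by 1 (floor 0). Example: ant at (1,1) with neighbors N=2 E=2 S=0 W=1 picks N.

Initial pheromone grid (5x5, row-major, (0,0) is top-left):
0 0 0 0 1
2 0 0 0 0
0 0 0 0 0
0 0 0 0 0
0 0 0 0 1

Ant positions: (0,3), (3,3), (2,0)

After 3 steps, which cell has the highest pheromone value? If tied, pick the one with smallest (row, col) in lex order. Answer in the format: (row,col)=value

Step 1: ant0:(0,3)->E->(0,4) | ant1:(3,3)->N->(2,3) | ant2:(2,0)->N->(1,0)
  grid max=3 at (1,0)
Step 2: ant0:(0,4)->S->(1,4) | ant1:(2,3)->N->(1,3) | ant2:(1,0)->N->(0,0)
  grid max=2 at (1,0)
Step 3: ant0:(1,4)->N->(0,4) | ant1:(1,3)->E->(1,4) | ant2:(0,0)->S->(1,0)
  grid max=3 at (1,0)
Final grid:
  0 0 0 0 2
  3 0 0 0 2
  0 0 0 0 0
  0 0 0 0 0
  0 0 0 0 0
Max pheromone 3 at (1,0)

Answer: (1,0)=3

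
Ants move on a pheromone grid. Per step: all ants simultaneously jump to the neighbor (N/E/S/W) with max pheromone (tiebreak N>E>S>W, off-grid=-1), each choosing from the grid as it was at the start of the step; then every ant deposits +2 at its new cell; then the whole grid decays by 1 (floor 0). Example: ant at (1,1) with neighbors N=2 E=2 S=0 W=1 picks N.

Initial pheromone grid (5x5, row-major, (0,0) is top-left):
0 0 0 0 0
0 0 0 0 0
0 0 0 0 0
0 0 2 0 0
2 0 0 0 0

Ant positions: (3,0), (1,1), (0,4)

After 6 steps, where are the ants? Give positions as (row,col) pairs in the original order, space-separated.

Step 1: ant0:(3,0)->S->(4,0) | ant1:(1,1)->N->(0,1) | ant2:(0,4)->S->(1,4)
  grid max=3 at (4,0)
Step 2: ant0:(4,0)->N->(3,0) | ant1:(0,1)->E->(0,2) | ant2:(1,4)->N->(0,4)
  grid max=2 at (4,0)
Step 3: ant0:(3,0)->S->(4,0) | ant1:(0,2)->E->(0,3) | ant2:(0,4)->S->(1,4)
  grid max=3 at (4,0)
Step 4: ant0:(4,0)->N->(3,0) | ant1:(0,3)->E->(0,4) | ant2:(1,4)->N->(0,4)
  grid max=3 at (0,4)
Step 5: ant0:(3,0)->S->(4,0) | ant1:(0,4)->S->(1,4) | ant2:(0,4)->S->(1,4)
  grid max=3 at (1,4)
Step 6: ant0:(4,0)->N->(3,0) | ant1:(1,4)->N->(0,4) | ant2:(1,4)->N->(0,4)
  grid max=5 at (0,4)

(3,0) (0,4) (0,4)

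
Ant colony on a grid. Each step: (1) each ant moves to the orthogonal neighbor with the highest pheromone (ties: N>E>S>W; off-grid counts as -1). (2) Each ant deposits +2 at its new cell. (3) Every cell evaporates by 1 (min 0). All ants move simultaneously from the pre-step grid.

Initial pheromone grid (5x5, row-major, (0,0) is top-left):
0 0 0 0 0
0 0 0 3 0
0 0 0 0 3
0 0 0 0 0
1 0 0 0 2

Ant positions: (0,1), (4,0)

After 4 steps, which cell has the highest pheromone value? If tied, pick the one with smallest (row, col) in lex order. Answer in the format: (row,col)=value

Answer: (0,0)=1

Derivation:
Step 1: ant0:(0,1)->E->(0,2) | ant1:(4,0)->N->(3,0)
  grid max=2 at (1,3)
Step 2: ant0:(0,2)->E->(0,3) | ant1:(3,0)->N->(2,0)
  grid max=1 at (0,3)
Step 3: ant0:(0,3)->S->(1,3) | ant1:(2,0)->N->(1,0)
  grid max=2 at (1,3)
Step 4: ant0:(1,3)->N->(0,3) | ant1:(1,0)->N->(0,0)
  grid max=1 at (0,0)
Final grid:
  1 0 0 1 0
  0 0 0 1 0
  0 0 0 0 0
  0 0 0 0 0
  0 0 0 0 0
Max pheromone 1 at (0,0)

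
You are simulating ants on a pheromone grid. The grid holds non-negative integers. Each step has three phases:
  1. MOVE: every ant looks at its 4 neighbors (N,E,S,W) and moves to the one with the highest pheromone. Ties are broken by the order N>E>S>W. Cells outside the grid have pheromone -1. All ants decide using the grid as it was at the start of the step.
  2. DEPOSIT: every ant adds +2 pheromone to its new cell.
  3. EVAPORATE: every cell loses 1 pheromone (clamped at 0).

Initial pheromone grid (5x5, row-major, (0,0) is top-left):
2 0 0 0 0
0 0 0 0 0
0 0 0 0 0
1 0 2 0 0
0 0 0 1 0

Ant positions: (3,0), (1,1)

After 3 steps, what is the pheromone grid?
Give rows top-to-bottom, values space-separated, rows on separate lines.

After step 1: ants at (2,0),(0,1)
  1 1 0 0 0
  0 0 0 0 0
  1 0 0 0 0
  0 0 1 0 0
  0 0 0 0 0
After step 2: ants at (1,0),(0,0)
  2 0 0 0 0
  1 0 0 0 0
  0 0 0 0 0
  0 0 0 0 0
  0 0 0 0 0
After step 3: ants at (0,0),(1,0)
  3 0 0 0 0
  2 0 0 0 0
  0 0 0 0 0
  0 0 0 0 0
  0 0 0 0 0

3 0 0 0 0
2 0 0 0 0
0 0 0 0 0
0 0 0 0 0
0 0 0 0 0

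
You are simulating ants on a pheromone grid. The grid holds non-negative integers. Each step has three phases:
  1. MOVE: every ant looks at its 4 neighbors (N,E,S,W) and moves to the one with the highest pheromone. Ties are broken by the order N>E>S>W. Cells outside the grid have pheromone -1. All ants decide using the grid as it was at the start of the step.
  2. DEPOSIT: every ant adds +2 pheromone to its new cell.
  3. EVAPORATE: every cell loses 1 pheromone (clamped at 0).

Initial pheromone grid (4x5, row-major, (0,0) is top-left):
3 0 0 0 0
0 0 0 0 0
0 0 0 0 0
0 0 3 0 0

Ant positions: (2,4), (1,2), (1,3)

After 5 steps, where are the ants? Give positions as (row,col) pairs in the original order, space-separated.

Step 1: ant0:(2,4)->N->(1,4) | ant1:(1,2)->N->(0,2) | ant2:(1,3)->N->(0,3)
  grid max=2 at (0,0)
Step 2: ant0:(1,4)->N->(0,4) | ant1:(0,2)->E->(0,3) | ant2:(0,3)->W->(0,2)
  grid max=2 at (0,2)
Step 3: ant0:(0,4)->W->(0,3) | ant1:(0,3)->W->(0,2) | ant2:(0,2)->E->(0,3)
  grid max=5 at (0,3)
Step 4: ant0:(0,3)->W->(0,2) | ant1:(0,2)->E->(0,3) | ant2:(0,3)->W->(0,2)
  grid max=6 at (0,2)
Step 5: ant0:(0,2)->E->(0,3) | ant1:(0,3)->W->(0,2) | ant2:(0,2)->E->(0,3)
  grid max=9 at (0,3)

(0,3) (0,2) (0,3)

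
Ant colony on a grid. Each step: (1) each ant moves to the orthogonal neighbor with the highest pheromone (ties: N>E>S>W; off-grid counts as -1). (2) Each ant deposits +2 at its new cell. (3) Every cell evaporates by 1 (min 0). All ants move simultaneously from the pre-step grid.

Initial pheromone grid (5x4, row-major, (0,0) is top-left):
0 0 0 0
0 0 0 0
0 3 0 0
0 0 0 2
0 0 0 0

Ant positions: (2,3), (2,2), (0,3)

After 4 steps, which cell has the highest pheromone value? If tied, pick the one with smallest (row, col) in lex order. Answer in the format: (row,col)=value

Step 1: ant0:(2,3)->S->(3,3) | ant1:(2,2)->W->(2,1) | ant2:(0,3)->S->(1,3)
  grid max=4 at (2,1)
Step 2: ant0:(3,3)->N->(2,3) | ant1:(2,1)->N->(1,1) | ant2:(1,3)->N->(0,3)
  grid max=3 at (2,1)
Step 3: ant0:(2,3)->S->(3,3) | ant1:(1,1)->S->(2,1) | ant2:(0,3)->S->(1,3)
  grid max=4 at (2,1)
Step 4: ant0:(3,3)->N->(2,3) | ant1:(2,1)->N->(1,1) | ant2:(1,3)->N->(0,3)
  grid max=3 at (2,1)
Final grid:
  0 0 0 1
  0 1 0 0
  0 3 0 1
  0 0 0 2
  0 0 0 0
Max pheromone 3 at (2,1)

Answer: (2,1)=3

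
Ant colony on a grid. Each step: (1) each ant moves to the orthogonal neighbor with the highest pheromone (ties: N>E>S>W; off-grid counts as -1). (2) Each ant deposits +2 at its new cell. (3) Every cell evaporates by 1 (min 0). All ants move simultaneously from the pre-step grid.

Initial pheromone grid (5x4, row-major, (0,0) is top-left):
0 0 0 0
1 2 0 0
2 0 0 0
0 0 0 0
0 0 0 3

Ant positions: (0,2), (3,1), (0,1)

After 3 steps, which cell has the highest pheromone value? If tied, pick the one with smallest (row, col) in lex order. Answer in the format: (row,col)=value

Step 1: ant0:(0,2)->E->(0,3) | ant1:(3,1)->N->(2,1) | ant2:(0,1)->S->(1,1)
  grid max=3 at (1,1)
Step 2: ant0:(0,3)->S->(1,3) | ant1:(2,1)->N->(1,1) | ant2:(1,1)->S->(2,1)
  grid max=4 at (1,1)
Step 3: ant0:(1,3)->N->(0,3) | ant1:(1,1)->S->(2,1) | ant2:(2,1)->N->(1,1)
  grid max=5 at (1,1)
Final grid:
  0 0 0 1
  0 5 0 0
  0 3 0 0
  0 0 0 0
  0 0 0 0
Max pheromone 5 at (1,1)

Answer: (1,1)=5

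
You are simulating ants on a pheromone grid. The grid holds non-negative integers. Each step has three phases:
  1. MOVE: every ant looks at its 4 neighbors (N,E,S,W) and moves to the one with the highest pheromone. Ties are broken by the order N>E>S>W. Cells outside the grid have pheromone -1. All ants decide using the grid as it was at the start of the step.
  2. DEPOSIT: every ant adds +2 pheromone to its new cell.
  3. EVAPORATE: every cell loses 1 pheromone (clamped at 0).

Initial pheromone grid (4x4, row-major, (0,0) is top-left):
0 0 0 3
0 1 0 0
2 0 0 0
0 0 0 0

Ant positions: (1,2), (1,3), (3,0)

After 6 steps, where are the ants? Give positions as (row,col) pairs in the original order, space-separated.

Step 1: ant0:(1,2)->W->(1,1) | ant1:(1,3)->N->(0,3) | ant2:(3,0)->N->(2,0)
  grid max=4 at (0,3)
Step 2: ant0:(1,1)->N->(0,1) | ant1:(0,3)->S->(1,3) | ant2:(2,0)->N->(1,0)
  grid max=3 at (0,3)
Step 3: ant0:(0,1)->S->(1,1) | ant1:(1,3)->N->(0,3) | ant2:(1,0)->S->(2,0)
  grid max=4 at (0,3)
Step 4: ant0:(1,1)->N->(0,1) | ant1:(0,3)->S->(1,3) | ant2:(2,0)->N->(1,0)
  grid max=3 at (0,3)
Step 5: ant0:(0,1)->S->(1,1) | ant1:(1,3)->N->(0,3) | ant2:(1,0)->S->(2,0)
  grid max=4 at (0,3)
Step 6: ant0:(1,1)->N->(0,1) | ant1:(0,3)->S->(1,3) | ant2:(2,0)->N->(1,0)
  grid max=3 at (0,3)

(0,1) (1,3) (1,0)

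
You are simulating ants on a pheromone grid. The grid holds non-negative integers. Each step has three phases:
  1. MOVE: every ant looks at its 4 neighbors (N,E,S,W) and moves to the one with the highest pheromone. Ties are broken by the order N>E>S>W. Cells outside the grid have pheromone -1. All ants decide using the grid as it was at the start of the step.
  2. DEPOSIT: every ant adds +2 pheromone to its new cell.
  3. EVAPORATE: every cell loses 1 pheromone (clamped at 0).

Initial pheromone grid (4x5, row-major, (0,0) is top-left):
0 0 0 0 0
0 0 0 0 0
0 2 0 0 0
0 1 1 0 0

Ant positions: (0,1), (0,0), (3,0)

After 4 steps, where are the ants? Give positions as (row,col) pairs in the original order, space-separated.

Step 1: ant0:(0,1)->E->(0,2) | ant1:(0,0)->E->(0,1) | ant2:(3,0)->E->(3,1)
  grid max=2 at (3,1)
Step 2: ant0:(0,2)->W->(0,1) | ant1:(0,1)->E->(0,2) | ant2:(3,1)->N->(2,1)
  grid max=2 at (0,1)
Step 3: ant0:(0,1)->E->(0,2) | ant1:(0,2)->W->(0,1) | ant2:(2,1)->S->(3,1)
  grid max=3 at (0,1)
Step 4: ant0:(0,2)->W->(0,1) | ant1:(0,1)->E->(0,2) | ant2:(3,1)->N->(2,1)
  grid max=4 at (0,1)

(0,1) (0,2) (2,1)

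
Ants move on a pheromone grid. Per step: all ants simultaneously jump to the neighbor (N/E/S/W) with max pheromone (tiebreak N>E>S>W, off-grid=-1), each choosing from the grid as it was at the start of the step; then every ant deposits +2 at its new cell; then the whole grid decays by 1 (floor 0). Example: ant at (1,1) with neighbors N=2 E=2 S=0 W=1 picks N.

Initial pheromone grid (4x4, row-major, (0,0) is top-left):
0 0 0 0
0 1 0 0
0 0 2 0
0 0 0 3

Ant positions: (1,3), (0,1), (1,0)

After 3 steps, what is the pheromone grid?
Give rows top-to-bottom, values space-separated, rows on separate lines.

After step 1: ants at (0,3),(1,1),(1,1)
  0 0 0 1
  0 4 0 0
  0 0 1 0
  0 0 0 2
After step 2: ants at (1,3),(0,1),(0,1)
  0 3 0 0
  0 3 0 1
  0 0 0 0
  0 0 0 1
After step 3: ants at (0,3),(1,1),(1,1)
  0 2 0 1
  0 6 0 0
  0 0 0 0
  0 0 0 0

0 2 0 1
0 6 0 0
0 0 0 0
0 0 0 0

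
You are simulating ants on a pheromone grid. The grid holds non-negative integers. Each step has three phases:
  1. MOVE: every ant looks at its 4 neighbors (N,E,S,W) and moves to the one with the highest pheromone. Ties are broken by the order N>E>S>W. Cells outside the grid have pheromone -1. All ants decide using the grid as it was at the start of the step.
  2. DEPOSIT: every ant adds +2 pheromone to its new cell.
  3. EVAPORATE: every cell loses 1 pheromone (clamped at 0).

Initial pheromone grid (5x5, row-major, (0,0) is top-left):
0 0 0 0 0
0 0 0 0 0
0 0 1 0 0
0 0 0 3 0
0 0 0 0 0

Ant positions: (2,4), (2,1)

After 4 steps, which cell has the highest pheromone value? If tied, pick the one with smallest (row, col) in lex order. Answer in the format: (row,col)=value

Step 1: ant0:(2,4)->N->(1,4) | ant1:(2,1)->E->(2,2)
  grid max=2 at (2,2)
Step 2: ant0:(1,4)->N->(0,4) | ant1:(2,2)->N->(1,2)
  grid max=1 at (0,4)
Step 3: ant0:(0,4)->S->(1,4) | ant1:(1,2)->S->(2,2)
  grid max=2 at (2,2)
Step 4: ant0:(1,4)->N->(0,4) | ant1:(2,2)->N->(1,2)
  grid max=1 at (0,4)
Final grid:
  0 0 0 0 1
  0 0 1 0 0
  0 0 1 0 0
  0 0 0 0 0
  0 0 0 0 0
Max pheromone 1 at (0,4)

Answer: (0,4)=1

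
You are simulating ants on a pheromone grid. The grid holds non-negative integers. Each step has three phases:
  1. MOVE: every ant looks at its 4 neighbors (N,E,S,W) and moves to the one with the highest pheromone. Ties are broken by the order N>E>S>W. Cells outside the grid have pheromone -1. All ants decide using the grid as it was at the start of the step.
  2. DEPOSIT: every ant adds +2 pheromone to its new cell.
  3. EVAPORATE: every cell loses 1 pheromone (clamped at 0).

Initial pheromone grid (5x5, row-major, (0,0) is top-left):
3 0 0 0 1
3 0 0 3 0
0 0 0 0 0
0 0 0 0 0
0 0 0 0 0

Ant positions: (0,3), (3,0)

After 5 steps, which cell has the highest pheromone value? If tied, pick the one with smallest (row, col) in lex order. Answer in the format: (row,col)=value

Answer: (1,3)=4

Derivation:
Step 1: ant0:(0,3)->S->(1,3) | ant1:(3,0)->N->(2,0)
  grid max=4 at (1,3)
Step 2: ant0:(1,3)->N->(0,3) | ant1:(2,0)->N->(1,0)
  grid max=3 at (1,0)
Step 3: ant0:(0,3)->S->(1,3) | ant1:(1,0)->N->(0,0)
  grid max=4 at (1,3)
Step 4: ant0:(1,3)->N->(0,3) | ant1:(0,0)->S->(1,0)
  grid max=3 at (1,0)
Step 5: ant0:(0,3)->S->(1,3) | ant1:(1,0)->N->(0,0)
  grid max=4 at (1,3)
Final grid:
  2 0 0 0 0
  2 0 0 4 0
  0 0 0 0 0
  0 0 0 0 0
  0 0 0 0 0
Max pheromone 4 at (1,3)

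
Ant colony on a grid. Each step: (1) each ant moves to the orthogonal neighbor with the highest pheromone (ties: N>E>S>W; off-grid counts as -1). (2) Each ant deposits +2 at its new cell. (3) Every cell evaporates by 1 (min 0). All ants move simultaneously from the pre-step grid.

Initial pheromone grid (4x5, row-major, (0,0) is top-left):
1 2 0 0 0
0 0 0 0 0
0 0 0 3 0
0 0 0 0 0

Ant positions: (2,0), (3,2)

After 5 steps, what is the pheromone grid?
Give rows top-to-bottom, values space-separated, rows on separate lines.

After step 1: ants at (1,0),(2,2)
  0 1 0 0 0
  1 0 0 0 0
  0 0 1 2 0
  0 0 0 0 0
After step 2: ants at (0,0),(2,3)
  1 0 0 0 0
  0 0 0 0 0
  0 0 0 3 0
  0 0 0 0 0
After step 3: ants at (0,1),(1,3)
  0 1 0 0 0
  0 0 0 1 0
  0 0 0 2 0
  0 0 0 0 0
After step 4: ants at (0,2),(2,3)
  0 0 1 0 0
  0 0 0 0 0
  0 0 0 3 0
  0 0 0 0 0
After step 5: ants at (0,3),(1,3)
  0 0 0 1 0
  0 0 0 1 0
  0 0 0 2 0
  0 0 0 0 0

0 0 0 1 0
0 0 0 1 0
0 0 0 2 0
0 0 0 0 0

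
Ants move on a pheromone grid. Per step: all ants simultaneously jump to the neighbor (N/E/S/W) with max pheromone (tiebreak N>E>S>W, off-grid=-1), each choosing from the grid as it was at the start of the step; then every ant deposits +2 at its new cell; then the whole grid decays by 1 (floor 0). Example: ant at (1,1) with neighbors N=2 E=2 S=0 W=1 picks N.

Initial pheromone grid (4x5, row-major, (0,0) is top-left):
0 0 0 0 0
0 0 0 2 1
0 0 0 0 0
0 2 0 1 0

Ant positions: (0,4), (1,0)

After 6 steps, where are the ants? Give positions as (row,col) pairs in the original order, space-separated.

Step 1: ant0:(0,4)->S->(1,4) | ant1:(1,0)->N->(0,0)
  grid max=2 at (1,4)
Step 2: ant0:(1,4)->W->(1,3) | ant1:(0,0)->E->(0,1)
  grid max=2 at (1,3)
Step 3: ant0:(1,3)->E->(1,4) | ant1:(0,1)->E->(0,2)
  grid max=2 at (1,4)
Step 4: ant0:(1,4)->W->(1,3) | ant1:(0,2)->E->(0,3)
  grid max=2 at (1,3)
Step 5: ant0:(1,3)->N->(0,3) | ant1:(0,3)->S->(1,3)
  grid max=3 at (1,3)
Step 6: ant0:(0,3)->S->(1,3) | ant1:(1,3)->N->(0,3)
  grid max=4 at (1,3)

(1,3) (0,3)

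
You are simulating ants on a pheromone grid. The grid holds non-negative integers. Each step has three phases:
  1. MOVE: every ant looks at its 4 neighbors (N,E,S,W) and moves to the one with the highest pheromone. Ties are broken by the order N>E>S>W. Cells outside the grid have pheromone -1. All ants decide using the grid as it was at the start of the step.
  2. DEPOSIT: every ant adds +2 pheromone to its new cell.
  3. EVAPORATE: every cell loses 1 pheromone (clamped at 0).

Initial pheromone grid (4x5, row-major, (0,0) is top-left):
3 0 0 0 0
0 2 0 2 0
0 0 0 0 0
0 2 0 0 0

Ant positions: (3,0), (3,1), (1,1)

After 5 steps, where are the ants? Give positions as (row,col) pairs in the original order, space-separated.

Step 1: ant0:(3,0)->E->(3,1) | ant1:(3,1)->N->(2,1) | ant2:(1,1)->N->(0,1)
  grid max=3 at (3,1)
Step 2: ant0:(3,1)->N->(2,1) | ant1:(2,1)->S->(3,1) | ant2:(0,1)->W->(0,0)
  grid max=4 at (3,1)
Step 3: ant0:(2,1)->S->(3,1) | ant1:(3,1)->N->(2,1) | ant2:(0,0)->E->(0,1)
  grid max=5 at (3,1)
Step 4: ant0:(3,1)->N->(2,1) | ant1:(2,1)->S->(3,1) | ant2:(0,1)->W->(0,0)
  grid max=6 at (3,1)
Step 5: ant0:(2,1)->S->(3,1) | ant1:(3,1)->N->(2,1) | ant2:(0,0)->E->(0,1)
  grid max=7 at (3,1)

(3,1) (2,1) (0,1)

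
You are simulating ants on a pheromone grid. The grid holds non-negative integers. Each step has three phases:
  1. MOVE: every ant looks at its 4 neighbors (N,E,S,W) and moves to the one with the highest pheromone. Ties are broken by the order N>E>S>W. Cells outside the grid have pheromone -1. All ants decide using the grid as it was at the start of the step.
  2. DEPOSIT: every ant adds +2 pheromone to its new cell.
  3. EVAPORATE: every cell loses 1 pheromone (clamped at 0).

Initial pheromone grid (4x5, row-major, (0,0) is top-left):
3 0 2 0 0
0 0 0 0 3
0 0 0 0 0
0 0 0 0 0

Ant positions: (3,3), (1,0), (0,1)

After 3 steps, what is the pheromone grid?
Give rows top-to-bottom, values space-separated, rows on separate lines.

After step 1: ants at (2,3),(0,0),(0,0)
  6 0 1 0 0
  0 0 0 0 2
  0 0 0 1 0
  0 0 0 0 0
After step 2: ants at (1,3),(0,1),(0,1)
  5 3 0 0 0
  0 0 0 1 1
  0 0 0 0 0
  0 0 0 0 0
After step 3: ants at (1,4),(0,0),(0,0)
  8 2 0 0 0
  0 0 0 0 2
  0 0 0 0 0
  0 0 0 0 0

8 2 0 0 0
0 0 0 0 2
0 0 0 0 0
0 0 0 0 0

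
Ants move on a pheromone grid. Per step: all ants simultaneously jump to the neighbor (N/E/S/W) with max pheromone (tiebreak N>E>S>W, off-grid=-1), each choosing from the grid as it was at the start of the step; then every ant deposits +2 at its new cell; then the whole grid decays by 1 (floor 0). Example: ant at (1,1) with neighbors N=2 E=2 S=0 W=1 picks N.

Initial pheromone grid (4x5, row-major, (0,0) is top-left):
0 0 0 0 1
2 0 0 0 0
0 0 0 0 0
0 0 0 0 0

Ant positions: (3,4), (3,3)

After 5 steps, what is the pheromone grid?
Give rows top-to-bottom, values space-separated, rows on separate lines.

After step 1: ants at (2,4),(2,3)
  0 0 0 0 0
  1 0 0 0 0
  0 0 0 1 1
  0 0 0 0 0
After step 2: ants at (2,3),(2,4)
  0 0 0 0 0
  0 0 0 0 0
  0 0 0 2 2
  0 0 0 0 0
After step 3: ants at (2,4),(2,3)
  0 0 0 0 0
  0 0 0 0 0
  0 0 0 3 3
  0 0 0 0 0
After step 4: ants at (2,3),(2,4)
  0 0 0 0 0
  0 0 0 0 0
  0 0 0 4 4
  0 0 0 0 0
After step 5: ants at (2,4),(2,3)
  0 0 0 0 0
  0 0 0 0 0
  0 0 0 5 5
  0 0 0 0 0

0 0 0 0 0
0 0 0 0 0
0 0 0 5 5
0 0 0 0 0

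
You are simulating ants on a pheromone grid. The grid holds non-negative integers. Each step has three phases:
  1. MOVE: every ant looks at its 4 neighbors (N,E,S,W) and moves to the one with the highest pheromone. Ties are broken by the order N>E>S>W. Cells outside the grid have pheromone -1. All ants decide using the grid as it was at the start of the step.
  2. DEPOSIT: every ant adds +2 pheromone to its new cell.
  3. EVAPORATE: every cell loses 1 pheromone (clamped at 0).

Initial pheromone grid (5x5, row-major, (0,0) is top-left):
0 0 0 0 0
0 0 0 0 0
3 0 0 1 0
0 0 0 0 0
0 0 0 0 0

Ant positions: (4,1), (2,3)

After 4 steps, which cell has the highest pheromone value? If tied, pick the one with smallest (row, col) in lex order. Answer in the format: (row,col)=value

Step 1: ant0:(4,1)->N->(3,1) | ant1:(2,3)->N->(1,3)
  grid max=2 at (2,0)
Step 2: ant0:(3,1)->N->(2,1) | ant1:(1,3)->N->(0,3)
  grid max=1 at (0,3)
Step 3: ant0:(2,1)->W->(2,0) | ant1:(0,3)->E->(0,4)
  grid max=2 at (2,0)
Step 4: ant0:(2,0)->N->(1,0) | ant1:(0,4)->S->(1,4)
  grid max=1 at (1,0)
Final grid:
  0 0 0 0 0
  1 0 0 0 1
  1 0 0 0 0
  0 0 0 0 0
  0 0 0 0 0
Max pheromone 1 at (1,0)

Answer: (1,0)=1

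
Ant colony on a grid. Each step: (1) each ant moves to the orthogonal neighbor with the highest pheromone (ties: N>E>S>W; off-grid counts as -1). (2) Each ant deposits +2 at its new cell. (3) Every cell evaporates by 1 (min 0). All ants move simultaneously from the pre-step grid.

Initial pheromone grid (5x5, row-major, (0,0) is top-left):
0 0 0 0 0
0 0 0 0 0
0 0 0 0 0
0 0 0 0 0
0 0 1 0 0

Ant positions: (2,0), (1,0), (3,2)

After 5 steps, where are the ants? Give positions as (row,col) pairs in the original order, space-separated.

Step 1: ant0:(2,0)->N->(1,0) | ant1:(1,0)->N->(0,0) | ant2:(3,2)->S->(4,2)
  grid max=2 at (4,2)
Step 2: ant0:(1,0)->N->(0,0) | ant1:(0,0)->S->(1,0) | ant2:(4,2)->N->(3,2)
  grid max=2 at (0,0)
Step 3: ant0:(0,0)->S->(1,0) | ant1:(1,0)->N->(0,0) | ant2:(3,2)->S->(4,2)
  grid max=3 at (0,0)
Step 4: ant0:(1,0)->N->(0,0) | ant1:(0,0)->S->(1,0) | ant2:(4,2)->N->(3,2)
  grid max=4 at (0,0)
Step 5: ant0:(0,0)->S->(1,0) | ant1:(1,0)->N->(0,0) | ant2:(3,2)->S->(4,2)
  grid max=5 at (0,0)

(1,0) (0,0) (4,2)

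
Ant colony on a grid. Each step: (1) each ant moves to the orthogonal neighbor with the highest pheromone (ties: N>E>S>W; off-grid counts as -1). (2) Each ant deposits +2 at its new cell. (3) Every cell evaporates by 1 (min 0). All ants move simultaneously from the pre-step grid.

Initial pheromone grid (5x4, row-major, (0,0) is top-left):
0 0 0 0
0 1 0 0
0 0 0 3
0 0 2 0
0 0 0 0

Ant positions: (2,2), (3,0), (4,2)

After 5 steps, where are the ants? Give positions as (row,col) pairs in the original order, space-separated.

Step 1: ant0:(2,2)->E->(2,3) | ant1:(3,0)->N->(2,0) | ant2:(4,2)->N->(3,2)
  grid max=4 at (2,3)
Step 2: ant0:(2,3)->N->(1,3) | ant1:(2,0)->N->(1,0) | ant2:(3,2)->N->(2,2)
  grid max=3 at (2,3)
Step 3: ant0:(1,3)->S->(2,3) | ant1:(1,0)->N->(0,0) | ant2:(2,2)->E->(2,3)
  grid max=6 at (2,3)
Step 4: ant0:(2,3)->N->(1,3) | ant1:(0,0)->E->(0,1) | ant2:(2,3)->N->(1,3)
  grid max=5 at (2,3)
Step 5: ant0:(1,3)->S->(2,3) | ant1:(0,1)->E->(0,2) | ant2:(1,3)->S->(2,3)
  grid max=8 at (2,3)

(2,3) (0,2) (2,3)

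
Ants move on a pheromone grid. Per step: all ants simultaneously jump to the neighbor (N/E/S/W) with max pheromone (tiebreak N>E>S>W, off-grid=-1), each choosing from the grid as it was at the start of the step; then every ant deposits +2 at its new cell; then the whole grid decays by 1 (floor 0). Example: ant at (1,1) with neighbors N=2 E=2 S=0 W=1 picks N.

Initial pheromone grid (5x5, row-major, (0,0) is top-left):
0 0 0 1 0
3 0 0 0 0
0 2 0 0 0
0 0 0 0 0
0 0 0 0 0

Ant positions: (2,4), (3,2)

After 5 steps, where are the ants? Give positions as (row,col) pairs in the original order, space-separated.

Step 1: ant0:(2,4)->N->(1,4) | ant1:(3,2)->N->(2,2)
  grid max=2 at (1,0)
Step 2: ant0:(1,4)->N->(0,4) | ant1:(2,2)->W->(2,1)
  grid max=2 at (2,1)
Step 3: ant0:(0,4)->S->(1,4) | ant1:(2,1)->N->(1,1)
  grid max=1 at (1,1)
Step 4: ant0:(1,4)->N->(0,4) | ant1:(1,1)->S->(2,1)
  grid max=2 at (2,1)
Step 5: ant0:(0,4)->S->(1,4) | ant1:(2,1)->N->(1,1)
  grid max=1 at (1,1)

(1,4) (1,1)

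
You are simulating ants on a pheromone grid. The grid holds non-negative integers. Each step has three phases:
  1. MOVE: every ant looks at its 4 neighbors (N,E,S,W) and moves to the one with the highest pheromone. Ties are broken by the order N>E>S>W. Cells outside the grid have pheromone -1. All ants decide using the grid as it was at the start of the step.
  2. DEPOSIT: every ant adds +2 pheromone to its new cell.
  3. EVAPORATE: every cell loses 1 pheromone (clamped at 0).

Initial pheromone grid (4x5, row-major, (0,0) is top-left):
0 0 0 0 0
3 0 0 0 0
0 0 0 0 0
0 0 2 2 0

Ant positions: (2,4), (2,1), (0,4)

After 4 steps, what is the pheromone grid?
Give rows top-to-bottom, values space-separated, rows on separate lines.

After step 1: ants at (1,4),(1,1),(1,4)
  0 0 0 0 0
  2 1 0 0 3
  0 0 0 0 0
  0 0 1 1 0
After step 2: ants at (0,4),(1,0),(0,4)
  0 0 0 0 3
  3 0 0 0 2
  0 0 0 0 0
  0 0 0 0 0
After step 3: ants at (1,4),(0,0),(1,4)
  1 0 0 0 2
  2 0 0 0 5
  0 0 0 0 0
  0 0 0 0 0
After step 4: ants at (0,4),(1,0),(0,4)
  0 0 0 0 5
  3 0 0 0 4
  0 0 0 0 0
  0 0 0 0 0

0 0 0 0 5
3 0 0 0 4
0 0 0 0 0
0 0 0 0 0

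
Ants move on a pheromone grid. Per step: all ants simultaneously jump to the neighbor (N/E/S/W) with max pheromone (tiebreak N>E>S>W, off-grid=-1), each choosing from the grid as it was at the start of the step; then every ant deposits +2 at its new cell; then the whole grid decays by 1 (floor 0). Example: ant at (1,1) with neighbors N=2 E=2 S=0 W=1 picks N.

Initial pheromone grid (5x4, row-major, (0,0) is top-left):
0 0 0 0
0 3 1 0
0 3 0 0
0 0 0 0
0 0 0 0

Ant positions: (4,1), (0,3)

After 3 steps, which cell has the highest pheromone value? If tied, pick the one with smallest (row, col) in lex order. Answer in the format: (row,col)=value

Answer: (1,1)=2

Derivation:
Step 1: ant0:(4,1)->N->(3,1) | ant1:(0,3)->S->(1,3)
  grid max=2 at (1,1)
Step 2: ant0:(3,1)->N->(2,1) | ant1:(1,3)->N->(0,3)
  grid max=3 at (2,1)
Step 3: ant0:(2,1)->N->(1,1) | ant1:(0,3)->S->(1,3)
  grid max=2 at (1,1)
Final grid:
  0 0 0 0
  0 2 0 1
  0 2 0 0
  0 0 0 0
  0 0 0 0
Max pheromone 2 at (1,1)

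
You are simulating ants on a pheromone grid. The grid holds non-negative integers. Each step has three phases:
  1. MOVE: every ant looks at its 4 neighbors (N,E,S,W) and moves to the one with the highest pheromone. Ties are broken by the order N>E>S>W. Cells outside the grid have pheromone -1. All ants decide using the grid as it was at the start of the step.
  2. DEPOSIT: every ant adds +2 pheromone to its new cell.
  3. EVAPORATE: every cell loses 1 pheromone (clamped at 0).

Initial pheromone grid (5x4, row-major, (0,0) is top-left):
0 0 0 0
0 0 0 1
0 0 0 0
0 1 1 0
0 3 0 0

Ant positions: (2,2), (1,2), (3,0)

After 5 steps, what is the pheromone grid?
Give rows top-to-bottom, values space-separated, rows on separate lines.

After step 1: ants at (3,2),(1,3),(3,1)
  0 0 0 0
  0 0 0 2
  0 0 0 0
  0 2 2 0
  0 2 0 0
After step 2: ants at (3,1),(0,3),(3,2)
  0 0 0 1
  0 0 0 1
  0 0 0 0
  0 3 3 0
  0 1 0 0
After step 3: ants at (3,2),(1,3),(3,1)
  0 0 0 0
  0 0 0 2
  0 0 0 0
  0 4 4 0
  0 0 0 0
After step 4: ants at (3,1),(0,3),(3,2)
  0 0 0 1
  0 0 0 1
  0 0 0 0
  0 5 5 0
  0 0 0 0
After step 5: ants at (3,2),(1,3),(3,1)
  0 0 0 0
  0 0 0 2
  0 0 0 0
  0 6 6 0
  0 0 0 0

0 0 0 0
0 0 0 2
0 0 0 0
0 6 6 0
0 0 0 0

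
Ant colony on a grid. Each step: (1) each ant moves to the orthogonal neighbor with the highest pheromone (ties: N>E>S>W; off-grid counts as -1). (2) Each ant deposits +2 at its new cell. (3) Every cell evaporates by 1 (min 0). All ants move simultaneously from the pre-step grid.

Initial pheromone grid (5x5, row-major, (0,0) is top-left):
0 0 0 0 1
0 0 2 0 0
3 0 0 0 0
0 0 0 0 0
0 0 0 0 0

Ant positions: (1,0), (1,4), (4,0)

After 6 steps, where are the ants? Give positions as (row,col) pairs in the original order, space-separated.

Step 1: ant0:(1,0)->S->(2,0) | ant1:(1,4)->N->(0,4) | ant2:(4,0)->N->(3,0)
  grid max=4 at (2,0)
Step 2: ant0:(2,0)->S->(3,0) | ant1:(0,4)->S->(1,4) | ant2:(3,0)->N->(2,0)
  grid max=5 at (2,0)
Step 3: ant0:(3,0)->N->(2,0) | ant1:(1,4)->N->(0,4) | ant2:(2,0)->S->(3,0)
  grid max=6 at (2,0)
Step 4: ant0:(2,0)->S->(3,0) | ant1:(0,4)->S->(1,4) | ant2:(3,0)->N->(2,0)
  grid max=7 at (2,0)
Step 5: ant0:(3,0)->N->(2,0) | ant1:(1,4)->N->(0,4) | ant2:(2,0)->S->(3,0)
  grid max=8 at (2,0)
Step 6: ant0:(2,0)->S->(3,0) | ant1:(0,4)->S->(1,4) | ant2:(3,0)->N->(2,0)
  grid max=9 at (2,0)

(3,0) (1,4) (2,0)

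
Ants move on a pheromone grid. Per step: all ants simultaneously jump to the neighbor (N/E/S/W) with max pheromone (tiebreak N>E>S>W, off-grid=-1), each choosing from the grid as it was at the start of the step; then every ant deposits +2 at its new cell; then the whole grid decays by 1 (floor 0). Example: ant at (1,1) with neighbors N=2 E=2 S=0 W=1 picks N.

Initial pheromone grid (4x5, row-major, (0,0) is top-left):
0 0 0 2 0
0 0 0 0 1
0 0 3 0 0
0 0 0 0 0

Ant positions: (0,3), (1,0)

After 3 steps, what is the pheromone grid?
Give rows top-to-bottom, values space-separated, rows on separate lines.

After step 1: ants at (0,4),(0,0)
  1 0 0 1 1
  0 0 0 0 0
  0 0 2 0 0
  0 0 0 0 0
After step 2: ants at (0,3),(0,1)
  0 1 0 2 0
  0 0 0 0 0
  0 0 1 0 0
  0 0 0 0 0
After step 3: ants at (0,4),(0,2)
  0 0 1 1 1
  0 0 0 0 0
  0 0 0 0 0
  0 0 0 0 0

0 0 1 1 1
0 0 0 0 0
0 0 0 0 0
0 0 0 0 0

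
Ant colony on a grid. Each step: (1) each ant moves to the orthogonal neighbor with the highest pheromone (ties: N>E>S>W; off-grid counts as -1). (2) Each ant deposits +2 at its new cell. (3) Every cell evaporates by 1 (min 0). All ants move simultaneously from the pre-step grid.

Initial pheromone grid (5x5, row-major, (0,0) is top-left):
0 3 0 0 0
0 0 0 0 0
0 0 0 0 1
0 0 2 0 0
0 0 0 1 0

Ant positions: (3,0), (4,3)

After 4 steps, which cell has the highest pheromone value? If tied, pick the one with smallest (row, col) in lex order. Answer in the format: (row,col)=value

Answer: (3,2)=2

Derivation:
Step 1: ant0:(3,0)->N->(2,0) | ant1:(4,3)->N->(3,3)
  grid max=2 at (0,1)
Step 2: ant0:(2,0)->N->(1,0) | ant1:(3,3)->W->(3,2)
  grid max=2 at (3,2)
Step 3: ant0:(1,0)->N->(0,0) | ant1:(3,2)->N->(2,2)
  grid max=1 at (0,0)
Step 4: ant0:(0,0)->E->(0,1) | ant1:(2,2)->S->(3,2)
  grid max=2 at (3,2)
Final grid:
  0 1 0 0 0
  0 0 0 0 0
  0 0 0 0 0
  0 0 2 0 0
  0 0 0 0 0
Max pheromone 2 at (3,2)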